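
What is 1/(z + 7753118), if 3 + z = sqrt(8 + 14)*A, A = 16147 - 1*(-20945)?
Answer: 7753115/60080524241017 - 37092*sqrt(22)/60080524241017 ≈ 1.2615e-7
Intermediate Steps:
A = 37092 (A = 16147 + 20945 = 37092)
z = -3 + 37092*sqrt(22) (z = -3 + sqrt(8 + 14)*37092 = -3 + sqrt(22)*37092 = -3 + 37092*sqrt(22) ≈ 1.7397e+5)
1/(z + 7753118) = 1/((-3 + 37092*sqrt(22)) + 7753118) = 1/(7753115 + 37092*sqrt(22))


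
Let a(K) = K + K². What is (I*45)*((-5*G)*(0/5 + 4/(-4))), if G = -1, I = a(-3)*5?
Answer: -6750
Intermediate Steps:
I = 30 (I = -3*(1 - 3)*5 = -3*(-2)*5 = 6*5 = 30)
(I*45)*((-5*G)*(0/5 + 4/(-4))) = (30*45)*((-5*(-1))*(0/5 + 4/(-4))) = 1350*(5*(0*(⅕) + 4*(-¼))) = 1350*(5*(0 - 1)) = 1350*(5*(-1)) = 1350*(-5) = -6750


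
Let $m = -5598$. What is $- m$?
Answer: $5598$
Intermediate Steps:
$- m = \left(-1\right) \left(-5598\right) = 5598$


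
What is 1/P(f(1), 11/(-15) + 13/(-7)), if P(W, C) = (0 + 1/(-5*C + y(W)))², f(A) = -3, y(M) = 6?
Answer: 158404/441 ≈ 359.19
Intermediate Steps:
P(W, C) = (6 - 5*C)⁻² (P(W, C) = (0 + 1/(-5*C + 6))² = (0 + 1/(6 - 5*C))² = (1/(6 - 5*C))² = (6 - 5*C)⁻²)
1/P(f(1), 11/(-15) + 13/(-7)) = 1/((-6 + 5*(11/(-15) + 13/(-7)))⁻²) = 1/((-6 + 5*(11*(-1/15) + 13*(-⅐)))⁻²) = 1/((-6 + 5*(-11/15 - 13/7))⁻²) = 1/((-6 + 5*(-272/105))⁻²) = 1/((-6 - 272/21)⁻²) = 1/((-398/21)⁻²) = 1/(441/158404) = 158404/441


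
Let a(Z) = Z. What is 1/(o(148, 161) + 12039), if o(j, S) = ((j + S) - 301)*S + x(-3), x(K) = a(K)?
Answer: 1/13324 ≈ 7.5052e-5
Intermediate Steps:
x(K) = K
o(j, S) = -3 + S*(-301 + S + j) (o(j, S) = ((j + S) - 301)*S - 3 = ((S + j) - 301)*S - 3 = (-301 + S + j)*S - 3 = S*(-301 + S + j) - 3 = -3 + S*(-301 + S + j))
1/(o(148, 161) + 12039) = 1/((-3 + 161² - 301*161 + 161*148) + 12039) = 1/((-3 + 25921 - 48461 + 23828) + 12039) = 1/(1285 + 12039) = 1/13324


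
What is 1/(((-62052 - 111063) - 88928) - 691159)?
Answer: -1/953202 ≈ -1.0491e-6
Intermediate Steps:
1/(((-62052 - 111063) - 88928) - 691159) = 1/((-173115 - 88928) - 691159) = 1/(-262043 - 691159) = 1/(-953202) = -1/953202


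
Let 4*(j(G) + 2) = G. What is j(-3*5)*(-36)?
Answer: 207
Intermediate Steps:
j(G) = -2 + G/4
j(-3*5)*(-36) = (-2 + (-3*5)/4)*(-36) = (-2 + (¼)*(-15))*(-36) = (-2 - 15/4)*(-36) = -23/4*(-36) = 207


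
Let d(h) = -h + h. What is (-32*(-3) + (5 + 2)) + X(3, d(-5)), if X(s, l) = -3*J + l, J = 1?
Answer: 100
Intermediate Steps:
d(h) = 0
X(s, l) = -3 + l (X(s, l) = -3*1 + l = -3 + l)
(-32*(-3) + (5 + 2)) + X(3, d(-5)) = (-32*(-3) + (5 + 2)) + (-3 + 0) = (-8*(-12) + 7) - 3 = (96 + 7) - 3 = 103 - 3 = 100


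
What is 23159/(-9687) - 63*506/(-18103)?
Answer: -110445191/175363761 ≈ -0.62981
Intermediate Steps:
23159/(-9687) - 63*506/(-18103) = 23159*(-1/9687) - 31878*(-1/18103) = -23159/9687 + 31878/18103 = -110445191/175363761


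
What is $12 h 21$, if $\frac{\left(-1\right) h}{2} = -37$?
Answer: $18648$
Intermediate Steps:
$h = 74$ ($h = \left(-2\right) \left(-37\right) = 74$)
$12 h 21 = 12 \cdot 74 \cdot 21 = 888 \cdot 21 = 18648$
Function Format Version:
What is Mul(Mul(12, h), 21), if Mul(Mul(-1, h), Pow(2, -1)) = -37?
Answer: 18648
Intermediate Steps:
h = 74 (h = Mul(-2, -37) = 74)
Mul(Mul(12, h), 21) = Mul(Mul(12, 74), 21) = Mul(888, 21) = 18648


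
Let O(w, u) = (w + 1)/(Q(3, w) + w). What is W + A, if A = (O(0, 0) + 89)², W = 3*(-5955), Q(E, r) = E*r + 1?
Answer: -9765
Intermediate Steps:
Q(E, r) = 1 + E*r
O(w, u) = (1 + w)/(1 + 4*w) (O(w, u) = (w + 1)/((1 + 3*w) + w) = (1 + w)/(1 + 4*w))
W = -17865
A = 8100 (A = ((1 + 0)/(1 + 4*0) + 89)² = (1/(1 + 0) + 89)² = (1/1 + 89)² = (1*1 + 89)² = (1 + 89)² = 90² = 8100)
W + A = -17865 + 8100 = -9765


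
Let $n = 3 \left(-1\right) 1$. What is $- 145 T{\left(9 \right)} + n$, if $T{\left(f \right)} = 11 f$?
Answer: $-14358$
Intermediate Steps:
$n = -3$ ($n = \left(-3\right) 1 = -3$)
$- 145 T{\left(9 \right)} + n = - 145 \cdot 11 \cdot 9 - 3 = \left(-145\right) 99 - 3 = -14355 - 3 = -14358$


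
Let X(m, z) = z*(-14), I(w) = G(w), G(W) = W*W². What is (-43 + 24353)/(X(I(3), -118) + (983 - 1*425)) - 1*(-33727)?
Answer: 33738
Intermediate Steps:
G(W) = W³
I(w) = w³
X(m, z) = -14*z
(-43 + 24353)/(X(I(3), -118) + (983 - 1*425)) - 1*(-33727) = (-43 + 24353)/(-14*(-118) + (983 - 1*425)) - 1*(-33727) = 24310/(1652 + (983 - 425)) + 33727 = 24310/(1652 + 558) + 33727 = 24310/2210 + 33727 = 24310*(1/2210) + 33727 = 11 + 33727 = 33738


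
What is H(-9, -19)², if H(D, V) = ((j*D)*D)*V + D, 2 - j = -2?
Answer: 38007225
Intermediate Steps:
j = 4 (j = 2 - 1*(-2) = 2 + 2 = 4)
H(D, V) = D + 4*V*D² (H(D, V) = ((4*D)*D)*V + D = (4*D²)*V + D = 4*V*D² + D = D + 4*V*D²)
H(-9, -19)² = (-9*(1 + 4*(-9)*(-19)))² = (-9*(1 + 684))² = (-9*685)² = (-6165)² = 38007225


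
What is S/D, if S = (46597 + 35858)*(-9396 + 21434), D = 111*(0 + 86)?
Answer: 165432215/1591 ≈ 1.0398e+5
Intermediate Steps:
D = 9546 (D = 111*86 = 9546)
S = 992593290 (S = 82455*12038 = 992593290)
S/D = 992593290/9546 = 992593290*(1/9546) = 165432215/1591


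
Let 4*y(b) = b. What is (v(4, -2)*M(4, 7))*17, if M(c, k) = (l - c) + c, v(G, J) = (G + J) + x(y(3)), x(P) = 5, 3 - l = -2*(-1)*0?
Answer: 357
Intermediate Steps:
l = 3 (l = 3 - (-2*(-1))*0 = 3 - 2*0 = 3 - 1*0 = 3 + 0 = 3)
y(b) = b/4
v(G, J) = 5 + G + J (v(G, J) = (G + J) + 5 = 5 + G + J)
M(c, k) = 3 (M(c, k) = (3 - c) + c = 3)
(v(4, -2)*M(4, 7))*17 = ((5 + 4 - 2)*3)*17 = (7*3)*17 = 21*17 = 357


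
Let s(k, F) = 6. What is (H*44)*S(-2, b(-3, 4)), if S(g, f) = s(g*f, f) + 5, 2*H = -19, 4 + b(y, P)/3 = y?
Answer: -4598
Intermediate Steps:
b(y, P) = -12 + 3*y
H = -19/2 (H = (½)*(-19) = -19/2 ≈ -9.5000)
S(g, f) = 11 (S(g, f) = 6 + 5 = 11)
(H*44)*S(-2, b(-3, 4)) = -19/2*44*11 = -418*11 = -4598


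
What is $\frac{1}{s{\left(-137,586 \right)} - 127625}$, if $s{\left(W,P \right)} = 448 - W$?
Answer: $- \frac{1}{127040} \approx -7.8715 \cdot 10^{-6}$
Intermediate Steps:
$\frac{1}{s{\left(-137,586 \right)} - 127625} = \frac{1}{\left(448 - -137\right) - 127625} = \frac{1}{\left(448 + 137\right) - 127625} = \frac{1}{585 - 127625} = \frac{1}{-127040} = - \frac{1}{127040}$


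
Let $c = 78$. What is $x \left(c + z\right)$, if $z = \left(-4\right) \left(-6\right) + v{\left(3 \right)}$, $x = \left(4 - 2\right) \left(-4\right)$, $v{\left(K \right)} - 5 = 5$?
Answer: $-896$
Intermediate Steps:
$v{\left(K \right)} = 10$ ($v{\left(K \right)} = 5 + 5 = 10$)
$x = -8$ ($x = 2 \left(-4\right) = -8$)
$z = 34$ ($z = \left(-4\right) \left(-6\right) + 10 = 24 + 10 = 34$)
$x \left(c + z\right) = - 8 \left(78 + 34\right) = \left(-8\right) 112 = -896$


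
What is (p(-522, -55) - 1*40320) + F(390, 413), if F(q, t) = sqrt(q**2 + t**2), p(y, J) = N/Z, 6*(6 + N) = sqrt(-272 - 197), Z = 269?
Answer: -10846086/269 + sqrt(322669) + I*sqrt(469)/1614 ≈ -39752.0 + 0.013418*I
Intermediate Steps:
N = -6 + I*sqrt(469)/6 (N = -6 + sqrt(-272 - 197)/6 = -6 + sqrt(-469)/6 = -6 + (I*sqrt(469))/6 = -6 + I*sqrt(469)/6 ≈ -6.0 + 3.6094*I)
p(y, J) = -6/269 + I*sqrt(469)/1614 (p(y, J) = (-6 + I*sqrt(469)/6)/269 = (-6 + I*sqrt(469)/6)*(1/269) = -6/269 + I*sqrt(469)/1614)
(p(-522, -55) - 1*40320) + F(390, 413) = ((-6/269 + I*sqrt(469)/1614) - 1*40320) + sqrt(390**2 + 413**2) = ((-6/269 + I*sqrt(469)/1614) - 40320) + sqrt(152100 + 170569) = (-10846086/269 + I*sqrt(469)/1614) + sqrt(322669) = -10846086/269 + sqrt(322669) + I*sqrt(469)/1614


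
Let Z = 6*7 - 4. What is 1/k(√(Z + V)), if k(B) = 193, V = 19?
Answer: 1/193 ≈ 0.0051813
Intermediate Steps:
Z = 38 (Z = 42 - 4 = 38)
1/k(√(Z + V)) = 1/193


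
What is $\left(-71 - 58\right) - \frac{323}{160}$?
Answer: $- \frac{20963}{160} \approx -131.02$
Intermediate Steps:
$\left(-71 - 58\right) - \frac{323}{160} = -129 - \frac{323}{160} = - \frac{20963}{160}$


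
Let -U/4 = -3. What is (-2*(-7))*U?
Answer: 168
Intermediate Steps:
U = 12 (U = -4*(-3) = 12)
(-2*(-7))*U = -2*(-7)*12 = 14*12 = 168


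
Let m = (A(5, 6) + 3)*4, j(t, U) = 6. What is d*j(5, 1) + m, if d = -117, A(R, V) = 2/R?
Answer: -3442/5 ≈ -688.40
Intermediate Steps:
m = 68/5 (m = (2/5 + 3)*4 = (2*(⅕) + 3)*4 = (⅖ + 3)*4 = (17/5)*4 = 68/5 ≈ 13.600)
d*j(5, 1) + m = -117*6 + 68/5 = -702 + 68/5 = -3442/5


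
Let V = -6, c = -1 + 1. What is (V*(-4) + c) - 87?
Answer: -63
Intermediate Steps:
c = 0
(V*(-4) + c) - 87 = (-6*(-4) + 0) - 87 = (24 + 0) - 87 = 24 - 87 = -63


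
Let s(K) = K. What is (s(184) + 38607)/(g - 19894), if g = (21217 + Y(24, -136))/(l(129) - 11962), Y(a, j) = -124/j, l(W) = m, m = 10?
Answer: -15763421088/8085006401 ≈ -1.9497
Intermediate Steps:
l(W) = 10
g = -721409/406368 (g = (21217 - 124/(-136))/(10 - 11962) = (21217 - 124*(-1/136))/(-11952) = (21217 + 31/34)*(-1/11952) = (721409/34)*(-1/11952) = -721409/406368 ≈ -1.7753)
(s(184) + 38607)/(g - 19894) = (184 + 38607)/(-721409/406368 - 19894) = 38791/(-8085006401/406368) = 38791*(-406368/8085006401) = -15763421088/8085006401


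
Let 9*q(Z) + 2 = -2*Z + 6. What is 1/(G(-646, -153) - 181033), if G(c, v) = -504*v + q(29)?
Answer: -1/103927 ≈ -9.6221e-6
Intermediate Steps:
q(Z) = 4/9 - 2*Z/9 (q(Z) = -2/9 + (-2*Z + 6)/9 = -2/9 + (6 - 2*Z)/9 = -2/9 + (⅔ - 2*Z/9) = 4/9 - 2*Z/9)
G(c, v) = -6 - 504*v (G(c, v) = -504*v + (4/9 - 2/9*29) = -504*v + (4/9 - 58/9) = -504*v - 6 = -6 - 504*v)
1/(G(-646, -153) - 181033) = 1/((-6 - 504*(-153)) - 181033) = 1/((-6 + 77112) - 181033) = 1/(77106 - 181033) = 1/(-103927) = -1/103927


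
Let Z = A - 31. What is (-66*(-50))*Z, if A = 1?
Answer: -99000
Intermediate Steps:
Z = -30 (Z = 1 - 31 = -30)
(-66*(-50))*Z = -66*(-50)*(-30) = 3300*(-30) = -99000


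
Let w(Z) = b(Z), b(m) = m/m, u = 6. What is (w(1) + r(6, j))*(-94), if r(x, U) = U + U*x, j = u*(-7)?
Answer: 27542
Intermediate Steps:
b(m) = 1
j = -42 (j = 6*(-7) = -42)
w(Z) = 1
(w(1) + r(6, j))*(-94) = (1 - 42*(1 + 6))*(-94) = (1 - 42*7)*(-94) = (1 - 294)*(-94) = -293*(-94) = 27542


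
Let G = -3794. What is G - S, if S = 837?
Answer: -4631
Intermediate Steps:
G - S = -3794 - 1*837 = -3794 - 837 = -4631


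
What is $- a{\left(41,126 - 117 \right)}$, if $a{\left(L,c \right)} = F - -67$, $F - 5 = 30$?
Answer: $-102$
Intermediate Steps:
$F = 35$ ($F = 5 + 30 = 35$)
$a{\left(L,c \right)} = 102$ ($a{\left(L,c \right)} = 35 - -67 = 35 + 67 = 102$)
$- a{\left(41,126 - 117 \right)} = \left(-1\right) 102 = -102$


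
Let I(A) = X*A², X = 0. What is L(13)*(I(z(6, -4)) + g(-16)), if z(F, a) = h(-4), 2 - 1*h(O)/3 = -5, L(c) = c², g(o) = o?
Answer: -2704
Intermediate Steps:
h(O) = 21 (h(O) = 6 - 3*(-5) = 6 + 15 = 21)
z(F, a) = 21
I(A) = 0 (I(A) = 0*A² = 0)
L(13)*(I(z(6, -4)) + g(-16)) = 13²*(0 - 16) = 169*(-16) = -2704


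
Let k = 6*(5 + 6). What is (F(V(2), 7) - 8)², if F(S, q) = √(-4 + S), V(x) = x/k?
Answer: (264 - I*√4323)²/1089 ≈ 60.03 - 31.879*I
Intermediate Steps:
k = 66 (k = 6*11 = 66)
V(x) = x/66
(F(V(2), 7) - 8)² = (√(-4 + (1/66)*2) - 8)² = (√(-4 + 1/33) - 8)² = (√(-131/33) - 8)² = (I*√4323/33 - 8)² = (-8 + I*√4323/33)²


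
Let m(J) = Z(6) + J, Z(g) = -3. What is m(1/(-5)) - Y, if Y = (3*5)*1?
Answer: -91/5 ≈ -18.200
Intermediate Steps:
Y = 15 (Y = 15*1 = 15)
m(J) = -3 + J
m(1/(-5)) - Y = (-3 + 1/(-5)) - 1*15 = (-3 - ⅕) - 15 = -16/5 - 15 = -91/5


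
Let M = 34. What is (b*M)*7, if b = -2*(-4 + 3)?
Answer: 476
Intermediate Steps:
b = 2 (b = -2*(-1) = 2)
(b*M)*7 = (2*34)*7 = 68*7 = 476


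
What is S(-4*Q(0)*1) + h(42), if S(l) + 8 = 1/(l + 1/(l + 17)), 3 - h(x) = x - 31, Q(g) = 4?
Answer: -241/15 ≈ -16.067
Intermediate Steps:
h(x) = 34 - x (h(x) = 3 - (x - 31) = 3 - (-31 + x) = 3 + (31 - x) = 34 - x)
S(l) = -8 + 1/(l + 1/(17 + l)) (S(l) = -8 + 1/(l + 1/(l + 17)) = -8 + 1/(l + 1/(17 + l)))
S(-4*Q(0)*1) + h(42) = (9 - 135*(-4*4) - 8*(-4*4*1)²)/(1 + (-4*4*1)² + 17*(-4*4*1)) + (34 - 1*42) = (9 - (-2160) - 8*(-16*1)²)/(1 + (-16*1)² + 17*(-16*1)) + (34 - 42) = (9 - 135*(-16) - 8*(-16)²)/(1 + (-16)² + 17*(-16)) - 8 = (9 + 2160 - 8*256)/(1 + 256 - 272) - 8 = (9 + 2160 - 2048)/(-15) - 8 = -1/15*121 - 8 = -121/15 - 8 = -241/15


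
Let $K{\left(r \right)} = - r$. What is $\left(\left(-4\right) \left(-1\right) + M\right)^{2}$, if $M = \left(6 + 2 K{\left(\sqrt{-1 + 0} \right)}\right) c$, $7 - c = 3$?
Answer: $720 - 448 i \approx 720.0 - 448.0 i$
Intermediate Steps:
$c = 4$ ($c = 7 - 3 = 4$)
$M = 24 - 8 i$ ($M = \left(6 + 2 \left(- \sqrt{-1 + 0}\right)\right) 4 = \left(6 + 2 \left(- \sqrt{-1}\right)\right) 4 = \left(6 + 2 \left(- i\right)\right) 4 = \left(6 - 2 i\right) 4 = 24 - 8 i \approx 24.0 - 8.0 i$)
$\left(\left(-4\right) \left(-1\right) + M\right)^{2} = \left(\left(-4\right) \left(-1\right) + \left(24 - 8 i\right)\right)^{2} = \left(4 + \left(24 - 8 i\right)\right)^{2} = \left(28 - 8 i\right)^{2}$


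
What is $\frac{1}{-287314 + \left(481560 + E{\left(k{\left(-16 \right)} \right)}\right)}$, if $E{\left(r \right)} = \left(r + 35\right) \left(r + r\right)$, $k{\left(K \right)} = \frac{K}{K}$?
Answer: $\frac{1}{194318} \approx 5.1462 \cdot 10^{-6}$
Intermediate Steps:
$k{\left(K \right)} = 1$
$E{\left(r \right)} = 2 r \left(35 + r\right)$ ($E{\left(r \right)} = \left(35 + r\right) 2 r = 2 r \left(35 + r\right)$)
$\frac{1}{-287314 + \left(481560 + E{\left(k{\left(-16 \right)} \right)}\right)} = \frac{1}{-287314 + \left(481560 + 2 \cdot 1 \left(35 + 1\right)\right)} = \frac{1}{-287314 + \left(481560 + 2 \cdot 1 \cdot 36\right)} = \frac{1}{-287314 + \left(481560 + 72\right)} = \frac{1}{-287314 + 481632} = \frac{1}{194318}$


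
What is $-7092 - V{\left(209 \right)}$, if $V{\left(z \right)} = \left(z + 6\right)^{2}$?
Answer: $-53317$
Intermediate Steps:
$V{\left(z \right)} = \left(6 + z\right)^{2}$
$-7092 - V{\left(209 \right)} = -7092 - \left(6 + 209\right)^{2} = -7092 - 215^{2} = -7092 - 46225 = -53317$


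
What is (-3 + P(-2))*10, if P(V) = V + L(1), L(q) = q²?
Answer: -40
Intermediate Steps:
P(V) = 1 + V (P(V) = V + 1² = V + 1 = 1 + V)
(-3 + P(-2))*10 = (-3 + (1 - 2))*10 = (-3 - 1)*10 = -4*10 = -40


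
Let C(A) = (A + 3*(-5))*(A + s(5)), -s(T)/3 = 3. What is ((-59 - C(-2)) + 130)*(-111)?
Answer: 12876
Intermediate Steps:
s(T) = -9 (s(T) = -3*3 = -9)
C(A) = (-15 + A)*(-9 + A) (C(A) = (A + 3*(-5))*(A - 9) = (A - 15)*(-9 + A) = (-15 + A)*(-9 + A))
((-59 - C(-2)) + 130)*(-111) = ((-59 - (135 + (-2)² - 24*(-2))) + 130)*(-111) = ((-59 - (135 + 4 + 48)) + 130)*(-111) = ((-59 - 1*187) + 130)*(-111) = ((-59 - 187) + 130)*(-111) = (-246 + 130)*(-111) = -116*(-111) = 12876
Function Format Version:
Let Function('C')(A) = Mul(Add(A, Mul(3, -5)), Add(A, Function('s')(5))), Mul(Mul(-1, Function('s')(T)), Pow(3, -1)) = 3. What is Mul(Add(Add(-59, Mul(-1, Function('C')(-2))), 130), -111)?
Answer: 12876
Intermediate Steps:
Function('s')(T) = -9 (Function('s')(T) = Mul(-3, 3) = -9)
Function('C')(A) = Mul(Add(-15, A), Add(-9, A)) (Function('C')(A) = Mul(Add(A, Mul(3, -5)), Add(A, -9)) = Mul(Add(A, -15), Add(-9, A)) = Mul(Add(-15, A), Add(-9, A)))
Mul(Add(Add(-59, Mul(-1, Function('C')(-2))), 130), -111) = Mul(Add(Add(-59, Mul(-1, Add(135, Pow(-2, 2), Mul(-24, -2)))), 130), -111) = Mul(Add(Add(-59, Mul(-1, Add(135, 4, 48))), 130), -111) = Mul(Add(Add(-59, Mul(-1, 187)), 130), -111) = Mul(Add(Add(-59, -187), 130), -111) = Mul(Add(-246, 130), -111) = Mul(-116, -111) = 12876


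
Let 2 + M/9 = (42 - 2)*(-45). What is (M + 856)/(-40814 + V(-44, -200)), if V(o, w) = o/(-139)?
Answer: 1067659/2836551 ≈ 0.37639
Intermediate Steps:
V(o, w) = -o/139 (V(o, w) = o*(-1/139) = -o/139)
M = -16218 (M = -18 + 9*((42 - 2)*(-45)) = -18 + 9*(40*(-45)) = -18 + 9*(-1800) = -18 - 16200 = -16218)
(M + 856)/(-40814 + V(-44, -200)) = (-16218 + 856)/(-40814 - 1/139*(-44)) = -15362/(-40814 + 44/139) = -15362/(-5673102/139) = -15362*(-139/5673102) = 1067659/2836551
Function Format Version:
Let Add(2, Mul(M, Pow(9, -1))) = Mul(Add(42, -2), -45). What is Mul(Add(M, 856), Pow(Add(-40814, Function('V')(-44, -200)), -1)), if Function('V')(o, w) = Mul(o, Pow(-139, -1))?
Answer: Rational(1067659, 2836551) ≈ 0.37639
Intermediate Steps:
Function('V')(o, w) = Mul(Rational(-1, 139), o) (Function('V')(o, w) = Mul(o, Rational(-1, 139)) = Mul(Rational(-1, 139), o))
M = -16218 (M = Add(-18, Mul(9, Mul(Add(42, -2), -45))) = Add(-18, Mul(9, Mul(40, -45))) = Add(-18, Mul(9, -1800)) = Add(-18, -16200) = -16218)
Mul(Add(M, 856), Pow(Add(-40814, Function('V')(-44, -200)), -1)) = Mul(Add(-16218, 856), Pow(Add(-40814, Mul(Rational(-1, 139), -44)), -1)) = Mul(-15362, Pow(Add(-40814, Rational(44, 139)), -1)) = Mul(-15362, Pow(Rational(-5673102, 139), -1)) = Mul(-15362, Rational(-139, 5673102)) = Rational(1067659, 2836551)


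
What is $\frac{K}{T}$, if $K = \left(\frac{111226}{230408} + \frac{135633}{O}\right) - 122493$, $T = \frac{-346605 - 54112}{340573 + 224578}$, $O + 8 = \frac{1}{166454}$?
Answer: $\frac{4029979176038273120869}{20491227166236036} \approx 1.9667 \cdot 10^{5}$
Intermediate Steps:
$O = - \frac{1331631}{166454}$ ($O = -8 + \frac{1}{166454} = - \frac{1331631}{166454} \approx -8.0$)
$T = - \frac{400717}{565151} \approx -0.70904$
$K = - \frac{7130800752433019}{51136405908}$ ($K = \left(\frac{111226}{230408} + \frac{135633}{- \frac{1331631}{166454}}\right) - 122493 = \left(111226 \cdot \frac{1}{230408} + 135633 \left(- \frac{166454}{1331631}\right)\right) - 122493 = \left(\frac{55613}{115204} - \frac{7525551794}{443877}\right) - 122493 = - \frac{866948983544375}{51136405908} - 122493 = - \frac{7130800752433019}{51136405908} \approx -1.3945 \cdot 10^{5}$)
$\frac{K}{T} = - \frac{7130800752433019}{51136405908 \left(- \frac{400717}{565151}\right)} = \left(- \frac{7130800752433019}{51136405908}\right) \left(- \frac{565151}{400717}\right) = \frac{4029979176038273120869}{20491227166236036}$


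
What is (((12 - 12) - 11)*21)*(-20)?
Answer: 4620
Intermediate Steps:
(((12 - 12) - 11)*21)*(-20) = ((0 - 11)*21)*(-20) = -11*21*(-20) = -231*(-20) = 4620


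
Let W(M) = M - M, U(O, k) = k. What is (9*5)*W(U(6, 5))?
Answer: 0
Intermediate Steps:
W(M) = 0
(9*5)*W(U(6, 5)) = (9*5)*0 = 45*0 = 0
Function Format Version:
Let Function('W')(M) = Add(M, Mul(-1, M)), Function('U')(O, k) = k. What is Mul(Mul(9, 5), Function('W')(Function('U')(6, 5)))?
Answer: 0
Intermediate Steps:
Function('W')(M) = 0
Mul(Mul(9, 5), Function('W')(Function('U')(6, 5))) = Mul(Mul(9, 5), 0) = Mul(45, 0) = 0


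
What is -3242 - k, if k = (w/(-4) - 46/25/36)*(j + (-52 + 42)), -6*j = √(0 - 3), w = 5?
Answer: -292951/90 - 1171*I*√3/5400 ≈ -3255.0 - 0.3756*I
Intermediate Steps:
j = -I*√3/6 (j = -√(0 - 3)/6 = -I*√3/6 ≈ -0.28868*I)
k = 1171/90 + 1171*I*√3/5400 (k = (5/(-4) - 46/25/36)*(-I*√3/6 + (-52 + 42)) = (5*(-¼) - 46*1/25*(1/36))*(-I*√3/6 - 10) = (-5/4 - 46/25*1/36)*(-10 - I*√3/6) = (-5/4 - 23/450)*(-10 - I*√3/6) = -1171*(-10 - I*√3/6)/900 = 1171/90 + 1171*I*√3/5400 ≈ 13.011 + 0.3756*I)
-3242 - k = -3242 - (1171/90 + 1171*I*√3/5400) = -3242 + (-1171/90 - 1171*I*√3/5400) = -292951/90 - 1171*I*√3/5400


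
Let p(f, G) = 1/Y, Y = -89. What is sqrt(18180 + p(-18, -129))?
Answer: sqrt(144003691)/89 ≈ 134.83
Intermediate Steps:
p(f, G) = -1/89 (p(f, G) = 1/(-89) = -1/89)
sqrt(18180 + p(-18, -129)) = sqrt(18180 - 1/89) = sqrt(1618019/89) = sqrt(144003691)/89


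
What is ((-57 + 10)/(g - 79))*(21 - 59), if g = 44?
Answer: -1786/35 ≈ -51.029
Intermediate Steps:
((-57 + 10)/(g - 79))*(21 - 59) = ((-57 + 10)/(44 - 79))*(21 - 59) = -47/(-35)*(-38) = -47*(-1/35)*(-38) = (47/35)*(-38) = -1786/35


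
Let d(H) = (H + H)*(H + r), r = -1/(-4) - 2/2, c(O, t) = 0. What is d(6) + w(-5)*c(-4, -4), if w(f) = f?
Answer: 63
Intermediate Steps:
r = -¾ (r = -1*(-¼) - 2*½ = ¼ - 1 = -¾ ≈ -0.75000)
d(H) = 2*H*(-¾ + H) (d(H) = (H + H)*(H - ¾) = (2*H)*(-¾ + H) = 2*H*(-¾ + H))
d(6) + w(-5)*c(-4, -4) = (½)*6*(-3 + 4*6) - 5*0 = (½)*6*(-3 + 24) + 0 = (½)*6*21 + 0 = 63 + 0 = 63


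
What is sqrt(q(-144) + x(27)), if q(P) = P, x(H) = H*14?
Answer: 3*sqrt(26) ≈ 15.297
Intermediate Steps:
x(H) = 14*H
sqrt(q(-144) + x(27)) = sqrt(-144 + 14*27) = sqrt(-144 + 378) = sqrt(234) = 3*sqrt(26)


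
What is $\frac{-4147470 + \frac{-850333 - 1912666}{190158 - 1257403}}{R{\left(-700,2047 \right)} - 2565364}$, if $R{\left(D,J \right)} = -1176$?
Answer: $\frac{4426363857151}{2739126982300} \approx 1.616$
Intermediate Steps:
$\frac{-4147470 + \frac{-850333 - 1912666}{190158 - 1257403}}{R{\left(-700,2047 \right)} - 2565364} = \frac{-4147470 + \frac{-850333 - 1912666}{190158 - 1257403}}{-1176 - 2565364} = \frac{-4147470 - \frac{2762999}{-1067245}}{-2566540} = \left(-4147470 - - \frac{2762999}{1067245}\right) \left(- \frac{1}{2566540}\right) = \left(-4147470 + \frac{2762999}{1067245}\right) \left(- \frac{1}{2566540}\right) = \left(- \frac{4426363857151}{1067245}\right) \left(- \frac{1}{2566540}\right) = \frac{4426363857151}{2739126982300}$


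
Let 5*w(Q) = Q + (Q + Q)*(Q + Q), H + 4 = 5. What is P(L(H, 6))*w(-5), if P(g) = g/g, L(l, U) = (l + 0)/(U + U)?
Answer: 19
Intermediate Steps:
H = 1 (H = -4 + 5 = 1)
L(l, U) = l/(2*U) (L(l, U) = l/((2*U)) = l*(1/(2*U)) = l/(2*U))
w(Q) = Q/5 + 4*Q²/5 (w(Q) = (Q + (Q + Q)*(Q + Q))/5 = (Q + (2*Q)*(2*Q))/5 = (Q + 4*Q²)/5 = Q/5 + 4*Q²/5)
P(g) = 1
P(L(H, 6))*w(-5) = 1*((⅕)*(-5)*(1 + 4*(-5))) = 1*((⅕)*(-5)*(1 - 20)) = 1*((⅕)*(-5)*(-19)) = 1*19 = 19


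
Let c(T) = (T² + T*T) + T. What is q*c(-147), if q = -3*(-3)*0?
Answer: 0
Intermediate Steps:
q = 0 (q = 9*0 = 0)
c(T) = T + 2*T² (c(T) = (T² + T²) + T = 2*T² + T = T + 2*T²)
q*c(-147) = 0*(-147*(1 + 2*(-147))) = 0*(-147*(1 - 294)) = 0*(-147*(-293)) = 0*43071 = 0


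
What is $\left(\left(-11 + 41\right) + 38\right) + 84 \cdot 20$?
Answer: $1748$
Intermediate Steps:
$\left(\left(-11 + 41\right) + 38\right) + 84 \cdot 20 = \left(30 + 38\right) + 1680 = 68 + 1680 = 1748$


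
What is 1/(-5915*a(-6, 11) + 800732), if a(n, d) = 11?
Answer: 1/735667 ≈ 1.3593e-6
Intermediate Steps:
1/(-5915*a(-6, 11) + 800732) = 1/(-5915*11 + 800732) = 1/(-65065 + 800732) = 1/735667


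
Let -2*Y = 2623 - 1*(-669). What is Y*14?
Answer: -23044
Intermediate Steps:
Y = -1646 (Y = -(2623 - 1*(-669))/2 = -(2623 + 669)/2 = -1/2*3292 = -1646)
Y*14 = -1646*14 = -23044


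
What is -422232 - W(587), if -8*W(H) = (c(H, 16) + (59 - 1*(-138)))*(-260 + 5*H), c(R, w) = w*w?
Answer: -2166081/8 ≈ -2.7076e+5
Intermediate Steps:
c(R, w) = w²
W(H) = 29445/2 - 2265*H/8 (W(H) = -(16² + (59 - 1*(-138)))*(-260 + 5*H)/8 = -(256 + (59 + 138))*(-260 + 5*H)/8 = -(256 + 197)*(-260 + 5*H)/8 = -453*(-260 + 5*H)/8 = -(-117780 + 2265*H)/8 = 29445/2 - 2265*H/8)
-422232 - W(587) = -422232 - (29445/2 - 2265/8*587) = -422232 - (29445/2 - 1329555/8) = -422232 - 1*(-1211775/8) = -422232 + 1211775/8 = -2166081/8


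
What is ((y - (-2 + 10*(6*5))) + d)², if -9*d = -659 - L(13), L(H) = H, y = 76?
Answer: 195364/9 ≈ 21707.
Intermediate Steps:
d = 224/3 (d = -(-659 - 1*13)/9 = -(-659 - 13)/9 = -⅑*(-672) = 224/3 ≈ 74.667)
((y - (-2 + 10*(6*5))) + d)² = ((76 - (-2 + 10*(6*5))) + 224/3)² = ((76 - (-2 + 10*30)) + 224/3)² = ((76 - (-2 + 300)) + 224/3)² = ((76 - 1*298) + 224/3)² = ((76 - 298) + 224/3)² = (-222 + 224/3)² = (-442/3)² = 195364/9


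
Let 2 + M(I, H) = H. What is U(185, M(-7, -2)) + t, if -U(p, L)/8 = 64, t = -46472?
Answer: -46984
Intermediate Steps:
M(I, H) = -2 + H
U(p, L) = -512 (U(p, L) = -8*64 = -512)
U(185, M(-7, -2)) + t = -512 - 46472 = -46984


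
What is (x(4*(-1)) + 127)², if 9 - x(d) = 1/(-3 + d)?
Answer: 908209/49 ≈ 18535.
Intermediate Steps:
x(d) = 9 - 1/(-3 + d)
(x(4*(-1)) + 127)² = ((-28 + 9*(4*(-1)))/(-3 + 4*(-1)) + 127)² = ((-28 + 9*(-4))/(-3 - 4) + 127)² = ((-28 - 36)/(-7) + 127)² = (-⅐*(-64) + 127)² = (64/7 + 127)² = (953/7)² = 908209/49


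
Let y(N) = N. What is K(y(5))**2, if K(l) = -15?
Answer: 225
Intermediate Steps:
K(y(5))**2 = (-15)**2 = 225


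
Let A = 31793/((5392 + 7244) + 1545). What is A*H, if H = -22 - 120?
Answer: -4514606/14181 ≈ -318.36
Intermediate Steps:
H = -142
A = 31793/14181 (A = 31793/(12636 + 1545) = 31793/14181 ≈ 2.2419)
A*H = (31793/14181)*(-142) = -4514606/14181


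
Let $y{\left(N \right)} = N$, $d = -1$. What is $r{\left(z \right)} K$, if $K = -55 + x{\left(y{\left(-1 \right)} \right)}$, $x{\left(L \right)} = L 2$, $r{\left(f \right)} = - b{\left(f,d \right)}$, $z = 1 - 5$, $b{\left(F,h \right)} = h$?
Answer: $-57$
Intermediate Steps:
$z = -4$
$r{\left(f \right)} = 1$ ($r{\left(f \right)} = \left(-1\right) \left(-1\right) = 1$)
$x{\left(L \right)} = 2 L$
$K = -57$ ($K = -55 + 2 \left(-1\right) = -55 - 2 = -57$)
$r{\left(z \right)} K = 1 \left(-57\right) = -57$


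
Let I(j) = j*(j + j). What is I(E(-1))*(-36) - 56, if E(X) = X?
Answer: -128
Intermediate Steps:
I(j) = 2*j**2 (I(j) = j*(2*j) = 2*j**2)
I(E(-1))*(-36) - 56 = (2*(-1)**2)*(-36) - 56 = (2*1)*(-36) - 56 = 2*(-36) - 56 = -72 - 56 = -128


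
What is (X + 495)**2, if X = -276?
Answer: 47961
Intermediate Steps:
(X + 495)**2 = (-276 + 495)**2 = 219**2 = 47961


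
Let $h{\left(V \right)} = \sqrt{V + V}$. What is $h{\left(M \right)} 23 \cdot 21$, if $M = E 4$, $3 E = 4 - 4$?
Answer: $0$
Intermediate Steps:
$E = 0$ ($E = \frac{4 - 4}{3} = \frac{1}{3} \cdot 0 = 0$)
$M = 0$ ($M = 0 \cdot 4 = 0$)
$h{\left(V \right)} = \sqrt{2} \sqrt{V}$ ($h{\left(V \right)} = \sqrt{2 V} = \sqrt{2} \sqrt{V}$)
$h{\left(M \right)} 23 \cdot 21 = \sqrt{2} \sqrt{0} \cdot 23 \cdot 21 = \sqrt{2} \cdot 0 \cdot 23 \cdot 21 = 0 \cdot 23 \cdot 21 = 0 \cdot 21 = 0$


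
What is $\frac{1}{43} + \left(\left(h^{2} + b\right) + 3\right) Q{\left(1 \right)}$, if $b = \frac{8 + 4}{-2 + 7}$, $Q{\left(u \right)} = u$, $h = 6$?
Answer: $\frac{8906}{215} \approx 41.423$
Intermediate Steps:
$b = \frac{12}{5} \approx 2.4$
$\frac{1}{43} + \left(\left(h^{2} + b\right) + 3\right) Q{\left(1 \right)} = \frac{1}{43} + \left(\left(6^{2} + \frac{12}{5}\right) + 3\right) 1 = \frac{1}{43} + \left(\left(36 + \frac{12}{5}\right) + 3\right) 1 = \frac{1}{43} + \left(\frac{192}{5} + 3\right) 1 = \frac{1}{43} + \frac{207}{5} \cdot 1 = \frac{1}{43} + \frac{207}{5} = \frac{8906}{215}$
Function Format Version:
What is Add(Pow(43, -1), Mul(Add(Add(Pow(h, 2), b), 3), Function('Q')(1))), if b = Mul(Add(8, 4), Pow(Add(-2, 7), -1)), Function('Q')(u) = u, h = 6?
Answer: Rational(8906, 215) ≈ 41.423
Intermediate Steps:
b = Rational(12, 5) (b = Mul(12, Pow(5, -1)) = Mul(12, Rational(1, 5)) = Rational(12, 5) ≈ 2.4000)
Add(Pow(43, -1), Mul(Add(Add(Pow(h, 2), b), 3), Function('Q')(1))) = Add(Pow(43, -1), Mul(Add(Add(Pow(6, 2), Rational(12, 5)), 3), 1)) = Add(Rational(1, 43), Mul(Add(Add(36, Rational(12, 5)), 3), 1)) = Add(Rational(1, 43), Mul(Add(Rational(192, 5), 3), 1)) = Add(Rational(1, 43), Mul(Rational(207, 5), 1)) = Add(Rational(1, 43), Rational(207, 5)) = Rational(8906, 215)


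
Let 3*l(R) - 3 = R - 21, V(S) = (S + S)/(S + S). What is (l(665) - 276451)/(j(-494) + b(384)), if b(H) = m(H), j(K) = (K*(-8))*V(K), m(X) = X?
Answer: -414353/6504 ≈ -63.707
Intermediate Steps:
V(S) = 1 (V(S) = (2*S)/((2*S)) = (2*S)*(1/(2*S)) = 1)
j(K) = -8*K (j(K) = (K*(-8))*1 = -8*K*1 = -8*K)
b(H) = H
l(R) = -6 + R/3 (l(R) = 1 + (R - 21)/3 = 1 + (-21 + R)/3 = 1 + (-7 + R/3) = -6 + R/3)
(l(665) - 276451)/(j(-494) + b(384)) = ((-6 + (⅓)*665) - 276451)/(-8*(-494) + 384) = ((-6 + 665/3) - 276451)/(3952 + 384) = (647/3 - 276451)/4336 = -828706/3*1/4336 = -414353/6504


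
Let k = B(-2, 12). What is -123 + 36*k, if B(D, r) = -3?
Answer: -231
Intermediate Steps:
k = -3
-123 + 36*k = -123 + 36*(-3) = -123 - 108 = -231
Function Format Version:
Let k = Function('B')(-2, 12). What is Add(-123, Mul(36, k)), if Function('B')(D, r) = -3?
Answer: -231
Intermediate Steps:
k = -3
Add(-123, Mul(36, k)) = Add(-123, Mul(36, -3)) = Add(-123, -108) = -231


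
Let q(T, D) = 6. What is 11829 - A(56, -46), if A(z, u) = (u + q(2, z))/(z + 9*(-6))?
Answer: 11849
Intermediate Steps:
A(z, u) = (6 + u)/(-54 + z) (A(z, u) = (u + 6)/(z + 9*(-6)) = (6 + u)/(z - 54) = (6 + u)/(-54 + z))
11829 - A(56, -46) = 11829 - (6 - 46)/(-54 + 56) = 11829 - (-40)/2 = 11829 - 1*(-20) = 11829 + 20 = 11849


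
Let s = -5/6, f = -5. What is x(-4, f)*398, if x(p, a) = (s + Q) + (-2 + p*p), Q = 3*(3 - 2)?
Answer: 19303/3 ≈ 6434.3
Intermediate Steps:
Q = 3 (Q = 3*1 = 3)
s = -⅚ (s = -5*⅙ = -⅚ ≈ -0.83333)
x(p, a) = ⅙ + p² (x(p, a) = (-⅚ + 3) + (-2 + p*p) = 13/6 + (-2 + p²) = ⅙ + p²)
x(-4, f)*398 = (⅙ + (-4)²)*398 = (⅙ + 16)*398 = (97/6)*398 = 19303/3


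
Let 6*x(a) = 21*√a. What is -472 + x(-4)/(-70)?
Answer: -472 - I/10 ≈ -472.0 - 0.1*I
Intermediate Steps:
x(a) = 7*√a/2 (x(a) = (21*√a)/6 = 7*√a/2)
-472 + x(-4)/(-70) = -472 + (7*√(-4)/2)/(-70) = -472 - 2*I/20 = -472 - I/10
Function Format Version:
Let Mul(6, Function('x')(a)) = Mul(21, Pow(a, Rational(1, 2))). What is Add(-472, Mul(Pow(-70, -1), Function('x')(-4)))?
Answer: Add(-472, Mul(Rational(-1, 10), I)) ≈ Add(-472.00, Mul(-0.10000, I))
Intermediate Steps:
Function('x')(a) = Mul(Rational(7, 2), Pow(a, Rational(1, 2))) (Function('x')(a) = Mul(Rational(1, 6), Mul(21, Pow(a, Rational(1, 2)))) = Mul(Rational(7, 2), Pow(a, Rational(1, 2))))
Add(-472, Mul(Pow(-70, -1), Function('x')(-4))) = Add(-472, Mul(Pow(-70, -1), Mul(Rational(7, 2), Pow(-4, Rational(1, 2))))) = Add(-472, Mul(Rational(-1, 70), Mul(Rational(7, 2), Mul(2, I)))) = Add(-472, Mul(Rational(-1, 70), Mul(7, I))) = Add(-472, Mul(Rational(-1, 10), I))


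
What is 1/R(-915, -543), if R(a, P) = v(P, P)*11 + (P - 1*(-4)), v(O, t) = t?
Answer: -1/6512 ≈ -0.00015356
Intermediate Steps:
R(a, P) = 4 + 12*P (R(a, P) = P*11 + (P - 1*(-4)) = 11*P + (P + 4) = 11*P + (4 + P) = 4 + 12*P)
1/R(-915, -543) = 1/(4 + 12*(-543)) = 1/(4 - 6516) = 1/(-6512) = -1/6512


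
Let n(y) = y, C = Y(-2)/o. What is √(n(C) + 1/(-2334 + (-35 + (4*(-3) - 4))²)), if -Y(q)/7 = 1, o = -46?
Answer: √23520030/12282 ≈ 0.39487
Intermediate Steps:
Y(q) = -7 (Y(q) = -7*1 = -7)
C = 7/46 (C = -7/(-46) = -7*(-1/46) = 7/46 ≈ 0.15217)
√(n(C) + 1/(-2334 + (-35 + (4*(-3) - 4))²)) = √(7/46 + 1/(-2334 + (-35 + (4*(-3) - 4))²)) = √(7/46 + 1/(-2334 + (-35 + (-12 - 4))²)) = √(7/46 + 1/(-2334 + (-35 - 16)²)) = √(7/46 + 1/(-2334 + (-51)²)) = √(7/46 + 1/(-2334 + 2601)) = √(7/46 + 1/267) = √(1915/12282) = √23520030/12282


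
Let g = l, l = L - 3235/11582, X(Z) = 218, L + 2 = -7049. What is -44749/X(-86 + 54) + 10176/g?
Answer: -1226750252003/5934535302 ≈ -206.71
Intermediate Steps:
L = -7051 (L = -2 - 7049 = -7051)
l = -81667917/11582 (l = -7051 - 3235/11582 = -81667917/11582 ≈ -7051.3)
g = -81667917/11582 ≈ -7051.3
-44749/X(-86 + 54) + 10176/g = -44749/218 + 10176/(-81667917/11582) = -44749*1/218 + 10176*(-11582/81667917) = -44749/218 - 39286144/27222639 = -1226750252003/5934535302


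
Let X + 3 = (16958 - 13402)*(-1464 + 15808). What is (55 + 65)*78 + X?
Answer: 51016621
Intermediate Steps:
X = 51007261 (X = -3 + (16958 - 13402)*(-1464 + 15808) = -3 + 3556*14344 = -3 + 51007264 = 51007261)
(55 + 65)*78 + X = (55 + 65)*78 + 51007261 = 120*78 + 51007261 = 9360 + 51007261 = 51016621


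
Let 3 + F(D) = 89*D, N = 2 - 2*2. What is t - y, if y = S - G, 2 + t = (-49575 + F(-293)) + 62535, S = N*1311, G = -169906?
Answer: -180406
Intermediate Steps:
N = -2 (N = 2 - 4 = -2)
F(D) = -3 + 89*D
S = -2622 (S = -2*1311 = -2622)
t = -13122 (t = -2 + ((-49575 + (-3 + 89*(-293))) + 62535) = -2 + ((-49575 + (-3 - 26077)) + 62535) = -2 + ((-49575 - 26080) + 62535) = -2 + (-75655 + 62535) = -2 - 13120 = -13122)
y = 167284 (y = -2622 - 1*(-169906) = -2622 + 169906 = 167284)
t - y = -13122 - 1*167284 = -13122 - 167284 = -180406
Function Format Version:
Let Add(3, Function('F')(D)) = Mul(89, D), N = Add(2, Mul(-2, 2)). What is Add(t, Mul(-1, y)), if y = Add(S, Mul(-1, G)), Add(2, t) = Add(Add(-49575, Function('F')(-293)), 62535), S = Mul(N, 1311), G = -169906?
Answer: -180406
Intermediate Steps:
N = -2 (N = Add(2, -4) = -2)
Function('F')(D) = Add(-3, Mul(89, D))
S = -2622 (S = Mul(-2, 1311) = -2622)
t = -13122 (t = Add(-2, Add(Add(-49575, Add(-3, Mul(89, -293))), 62535)) = Add(-2, Add(Add(-49575, Add(-3, -26077)), 62535)) = Add(-2, Add(Add(-49575, -26080), 62535)) = Add(-2, Add(-75655, 62535)) = Add(-2, -13120) = -13122)
y = 167284 (y = Add(-2622, Mul(-1, -169906)) = Add(-2622, 169906) = 167284)
Add(t, Mul(-1, y)) = Add(-13122, Mul(-1, 167284)) = Add(-13122, -167284) = -180406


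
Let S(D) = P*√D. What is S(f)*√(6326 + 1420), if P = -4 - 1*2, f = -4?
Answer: -12*I*√7746 ≈ -1056.1*I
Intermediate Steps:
P = -6 (P = -4 - 2 = -6)
S(D) = -6*√D
S(f)*√(6326 + 1420) = (-12*I)*√(6326 + 1420) = (-12*I)*√7746 = -12*I*√7746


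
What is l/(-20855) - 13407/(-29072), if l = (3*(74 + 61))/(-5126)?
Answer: 143325667527/310787616656 ≈ 0.46117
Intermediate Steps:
l = -405/5126 (l = (3*135)*(-1/5126) = 405*(-1/5126) = -405/5126 ≈ -0.079009)
l/(-20855) - 13407/(-29072) = -405/5126/(-20855) - 13407/(-29072) = -405/5126*(-1/20855) - 13407*(-1/29072) = 81/21380546 + 13407/29072 = 143325667527/310787616656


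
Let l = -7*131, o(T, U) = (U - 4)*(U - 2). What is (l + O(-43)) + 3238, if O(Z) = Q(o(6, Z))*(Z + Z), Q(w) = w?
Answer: -179569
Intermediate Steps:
o(T, U) = (-4 + U)*(-2 + U)
l = -917
O(Z) = 2*Z*(8 + Z² - 6*Z) (O(Z) = (8 + Z² - 6*Z)*(Z + Z) = (8 + Z² - 6*Z)*(2*Z) = 2*Z*(8 + Z² - 6*Z))
(l + O(-43)) + 3238 = (-917 + 2*(-43)*(8 + (-43)² - 6*(-43))) + 3238 = (-917 + 2*(-43)*(8 + 1849 + 258)) + 3238 = (-917 + 2*(-43)*2115) + 3238 = (-917 - 181890) + 3238 = -182807 + 3238 = -179569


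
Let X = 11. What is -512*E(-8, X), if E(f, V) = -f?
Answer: -4096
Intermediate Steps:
-512*E(-8, X) = -(-512)*(-8) = -512*8 = -4096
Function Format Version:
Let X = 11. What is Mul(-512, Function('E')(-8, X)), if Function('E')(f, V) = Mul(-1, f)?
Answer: -4096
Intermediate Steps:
Mul(-512, Function('E')(-8, X)) = Mul(-512, Mul(-1, -8)) = Mul(-512, 8) = -4096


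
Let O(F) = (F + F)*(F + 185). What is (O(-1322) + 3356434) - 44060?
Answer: 6318602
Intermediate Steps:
O(F) = 2*F*(185 + F) (O(F) = (2*F)*(185 + F) = 2*F*(185 + F))
(O(-1322) + 3356434) - 44060 = (2*(-1322)*(185 - 1322) + 3356434) - 44060 = (2*(-1322)*(-1137) + 3356434) - 44060 = (3006228 + 3356434) - 44060 = 6362662 - 44060 = 6318602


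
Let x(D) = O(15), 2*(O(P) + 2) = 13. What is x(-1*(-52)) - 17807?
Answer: -35605/2 ≈ -17803.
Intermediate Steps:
O(P) = 9/2 (O(P) = -2 + (½)*13 = -2 + 13/2 = 9/2)
x(D) = 9/2
x(-1*(-52)) - 17807 = 9/2 - 17807 = -35605/2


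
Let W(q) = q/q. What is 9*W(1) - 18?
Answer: -9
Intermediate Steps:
W(q) = 1
9*W(1) - 18 = 9*1 - 18 = 9 - 18 = -9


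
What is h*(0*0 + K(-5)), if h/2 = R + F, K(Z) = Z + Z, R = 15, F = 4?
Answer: -380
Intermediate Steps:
K(Z) = 2*Z
h = 38 (h = 2*(15 + 4) = 2*19 = 38)
h*(0*0 + K(-5)) = 38*(0*0 + 2*(-5)) = 38*(0 - 10) = 38*(-10) = -380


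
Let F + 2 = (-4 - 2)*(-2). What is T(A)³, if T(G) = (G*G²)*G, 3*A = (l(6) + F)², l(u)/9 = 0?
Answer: 1000000000000000000000000/531441 ≈ 1.8817e+18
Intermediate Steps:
l(u) = 0 (l(u) = 9*0 = 0)
F = 10 (F = -2 + (-4 - 2)*(-2) = -2 - 6*(-2) = -2 + 12 = 10)
A = 100/3 (A = (0 + 10)²/3 = (⅓)*10² = (⅓)*100 = 100/3 ≈ 33.333)
T(G) = G⁴ (T(G) = G³*G = G⁴)
T(A)³ = ((100/3)⁴)³ = (100000000/81)³ = 1000000000000000000000000/531441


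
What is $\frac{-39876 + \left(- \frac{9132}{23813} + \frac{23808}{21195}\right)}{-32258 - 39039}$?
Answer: $\frac{6708567720832}{11994924931965} \approx 0.55928$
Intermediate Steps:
$\frac{-39876 + \left(- \frac{9132}{23813} + \frac{23808}{21195}\right)}{-32258 - 39039} = \frac{-39876 + \left(\left(-9132\right) \frac{1}{23813} + 23808 \cdot \frac{1}{21195}\right)}{-71297} = \left(-39876 + \left(- \frac{9132}{23813} + \frac{7936}{7065}\right)\right) \left(- \frac{1}{71297}\right) = \left(-39876 + \frac{124462388}{168238845}\right) \left(- \frac{1}{71297}\right) = \left(- \frac{6708567720832}{168238845}\right) \left(- \frac{1}{71297}\right) = \frac{6708567720832}{11994924931965}$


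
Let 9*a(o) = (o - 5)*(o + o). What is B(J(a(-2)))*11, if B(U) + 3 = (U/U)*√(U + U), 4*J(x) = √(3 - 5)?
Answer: -33 + 11*2^(¾)*√I/2 ≈ -26.459 + 6.5406*I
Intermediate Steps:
a(o) = 2*o*(-5 + o)/9 (a(o) = ((o - 5)*(o + o))/9 = ((-5 + o)*(2*o))/9 = (2*o*(-5 + o))/9 = 2*o*(-5 + o)/9)
J(x) = I*√2/4 (J(x) = √(3 - 5)/4 = √(-2)/4 = (I*√2)/4 = I*√2/4)
B(U) = -3 + √2*√U (B(U) = -3 + (U/U)*√(U + U) = -3 + 1*√(2*U) = -3 + 1*(√2*√U) = -3 + √2*√U)
B(J(a(-2)))*11 = (-3 + √2*√(I*√2/4))*11 = (-3 + √2*(2^(¼)*√I/2))*11 = (-3 + 2^(¾)*√I/2)*11 = -33 + 11*2^(¾)*√I/2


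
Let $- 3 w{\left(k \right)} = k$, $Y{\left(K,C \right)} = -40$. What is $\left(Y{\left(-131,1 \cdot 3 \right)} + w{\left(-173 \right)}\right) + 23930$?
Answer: $\frac{71843}{3} \approx 23948.0$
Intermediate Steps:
$w{\left(k \right)} = - \frac{k}{3}$
$\left(Y{\left(-131,1 \cdot 3 \right)} + w{\left(-173 \right)}\right) + 23930 = \left(-40 - - \frac{173}{3}\right) + 23930 = \left(-40 + \frac{173}{3}\right) + 23930 = \frac{53}{3} + 23930 = \frac{71843}{3}$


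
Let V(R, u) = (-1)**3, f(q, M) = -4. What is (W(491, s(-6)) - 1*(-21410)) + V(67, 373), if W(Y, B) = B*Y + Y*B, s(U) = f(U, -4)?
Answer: 17481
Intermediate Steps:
V(R, u) = -1
s(U) = -4
W(Y, B) = 2*B*Y (W(Y, B) = B*Y + B*Y = 2*B*Y)
(W(491, s(-6)) - 1*(-21410)) + V(67, 373) = (2*(-4)*491 - 1*(-21410)) - 1 = (-3928 + 21410) - 1 = 17482 - 1 = 17481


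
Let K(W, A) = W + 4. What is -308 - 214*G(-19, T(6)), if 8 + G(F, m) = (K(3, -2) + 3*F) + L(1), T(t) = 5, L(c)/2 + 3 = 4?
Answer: 11676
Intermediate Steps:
L(c) = 2 (L(c) = -6 + 2*4 = -6 + 8 = 2)
K(W, A) = 4 + W
G(F, m) = 1 + 3*F (G(F, m) = -8 + (((4 + 3) + 3*F) + 2) = -8 + ((7 + 3*F) + 2) = -8 + (9 + 3*F) = 1 + 3*F)
-308 - 214*G(-19, T(6)) = -308 - 214*(1 + 3*(-19)) = -308 - 214*(1 - 57) = -308 - 214*(-56) = -308 + 11984 = 11676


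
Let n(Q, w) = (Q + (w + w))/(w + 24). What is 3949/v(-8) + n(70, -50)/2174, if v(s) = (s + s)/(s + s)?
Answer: 111606653/28262 ≈ 3949.0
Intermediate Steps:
v(s) = 1 (v(s) = (2*s)/((2*s)) = (2*s)*(1/(2*s)) = 1)
n(Q, w) = (Q + 2*w)/(24 + w)
3949/v(-8) + n(70, -50)/2174 = 3949/1 + ((70 + 2*(-50))/(24 - 50))/2174 = 3949*1 + ((70 - 100)/(-26))*(1/2174) = 3949 - 1/26*(-30)*(1/2174) = 3949 + (15/13)*(1/2174) = 3949 + 15/28262 = 111606653/28262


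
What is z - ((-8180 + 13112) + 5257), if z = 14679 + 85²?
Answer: 11715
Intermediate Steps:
z = 21904 (z = 14679 + 7225 = 21904)
z - ((-8180 + 13112) + 5257) = 21904 - ((-8180 + 13112) + 5257) = 21904 - (4932 + 5257) = 21904 - 1*10189 = 21904 - 10189 = 11715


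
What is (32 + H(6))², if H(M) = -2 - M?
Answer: 576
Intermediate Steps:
(32 + H(6))² = (32 + (-2 - 1*6))² = (32 + (-2 - 6))² = (32 - 8)² = 24² = 576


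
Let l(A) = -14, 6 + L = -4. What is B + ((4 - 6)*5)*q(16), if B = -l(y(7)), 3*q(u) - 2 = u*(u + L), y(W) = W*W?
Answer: -938/3 ≈ -312.67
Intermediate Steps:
L = -10 (L = -6 - 4 = -10)
y(W) = W²
q(u) = ⅔ + u*(-10 + u)/3 (q(u) = ⅔ + (u*(u - 10))/3 = ⅔ + (u*(-10 + u))/3 = ⅔ + u*(-10 + u)/3)
B = 14 (B = -1*(-14) = 14)
B + ((4 - 6)*5)*q(16) = 14 + ((4 - 6)*5)*(⅔ - 10/3*16 + (⅓)*16²) = 14 + (-2*5)*(⅔ - 160/3 + (⅓)*256) = 14 - 10*(⅔ - 160/3 + 256/3) = 14 - 10*98/3 = 14 - 980/3 = -938/3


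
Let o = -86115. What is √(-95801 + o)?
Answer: 2*I*√45479 ≈ 426.52*I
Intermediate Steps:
√(-95801 + o) = √(-95801 - 86115) = √(-181916) = 2*I*√45479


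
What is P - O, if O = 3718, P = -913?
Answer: -4631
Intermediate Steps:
P - O = -913 - 1*3718 = -913 - 3718 = -4631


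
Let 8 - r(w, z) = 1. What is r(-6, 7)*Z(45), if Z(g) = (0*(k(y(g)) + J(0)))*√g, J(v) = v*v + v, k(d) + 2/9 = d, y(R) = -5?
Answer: 0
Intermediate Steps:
k(d) = -2/9 + d
J(v) = v + v² (J(v) = v² + v = v + v²)
r(w, z) = 7 (r(w, z) = 8 - 1*1 = 8 - 1 = 7)
Z(g) = 0 (Z(g) = (0*((-2/9 - 5) + 0*(1 + 0)))*√g = (0*(-47/9 + 0*1))*√g = (0*(-47/9 + 0))*√g = (0*(-47/9))*√g = 0*√g = 0)
r(-6, 7)*Z(45) = 7*0 = 0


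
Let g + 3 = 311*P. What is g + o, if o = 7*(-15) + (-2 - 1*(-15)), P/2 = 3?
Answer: 1771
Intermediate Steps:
P = 6 (P = 2*3 = 6)
g = 1863 (g = -3 + 311*6 = -3 + 1866 = 1863)
o = -92 (o = -105 + (-2 + 15) = -105 + 13 = -92)
g + o = 1863 - 92 = 1771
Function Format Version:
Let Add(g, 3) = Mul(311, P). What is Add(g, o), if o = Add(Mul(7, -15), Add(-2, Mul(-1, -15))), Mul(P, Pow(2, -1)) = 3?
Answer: 1771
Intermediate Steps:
P = 6 (P = Mul(2, 3) = 6)
g = 1863 (g = Add(-3, Mul(311, 6)) = Add(-3, 1866) = 1863)
o = -92 (o = Add(-105, Add(-2, 15)) = Add(-105, 13) = -92)
Add(g, o) = Add(1863, -92) = 1771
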